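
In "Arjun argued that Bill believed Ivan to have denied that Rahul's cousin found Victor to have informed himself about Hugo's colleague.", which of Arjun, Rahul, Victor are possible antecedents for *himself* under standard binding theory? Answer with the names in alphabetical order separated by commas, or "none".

Victor

*himself* is a reflexive; Principle A requires it to be bound within its binding domain — the clause headed by 'informed'.
— Arjun: subject of the matrix clause; c-commands the reflexive but lies outside its binding domain — cannot bind it (Principle A).
— Rahul: possessor inside the subject DP of the clause headed by 'found'; does not c-command the reflexive — cannot bind it (Principle A).
— Victor: subject of the clause headed by 'informed'; c-commands the reflexive within its binding domain — allowed (Principle A).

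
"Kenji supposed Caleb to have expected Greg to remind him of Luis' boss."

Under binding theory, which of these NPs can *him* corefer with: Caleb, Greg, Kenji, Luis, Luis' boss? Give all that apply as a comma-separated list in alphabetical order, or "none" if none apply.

*him* is a pronoun; Principle B requires it to be free in its binding domain — the clause headed by 'remind'.
— Caleb: subject of the clause headed by 'expected'; c-commands the pronoun but lies outside its binding domain — allowed.
— Greg: subject of the clause headed by 'remind'; c-commands the pronoun within its binding domain — blocked (Principle B).
— Kenji: subject of the matrix clause; c-commands the pronoun but lies outside its binding domain — allowed.
— Luis: possessor inside the second object DP of the clause headed by 'remind'; is c-commanded by the pronoun; coreference would bind this R-expression — blocked (Principle C).
— Luis' boss: second object of the clause headed by 'remind'; is c-commanded by the pronoun; coreference would bind this R-expression — blocked (Principle C).

Caleb, Kenji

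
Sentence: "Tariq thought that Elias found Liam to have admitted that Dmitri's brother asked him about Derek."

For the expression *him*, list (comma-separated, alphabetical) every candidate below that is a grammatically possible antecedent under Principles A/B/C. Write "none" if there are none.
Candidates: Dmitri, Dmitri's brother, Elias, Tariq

*him* is a pronoun; Principle B requires it to be free in its binding domain — the clause headed by 'asked'.
— Dmitri: possessor inside the subject DP of the clause headed by 'asked'; does not c-command the pronoun — Principle B does not apply; allowed.
— Dmitri's brother: subject of the clause headed by 'asked'; c-commands the pronoun within its binding domain — blocked (Principle B).
— Elias: subject of the clause headed by 'found'; c-commands the pronoun but lies outside its binding domain — allowed.
— Tariq: subject of the matrix clause; c-commands the pronoun but lies outside its binding domain — allowed.

Dmitri, Elias, Tariq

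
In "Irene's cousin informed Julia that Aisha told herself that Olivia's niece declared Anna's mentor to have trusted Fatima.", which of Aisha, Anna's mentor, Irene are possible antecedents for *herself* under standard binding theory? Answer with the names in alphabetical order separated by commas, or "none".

*herself* is a reflexive; Principle A requires it to be bound within its binding domain — the clause headed by 'told'.
— Aisha: subject of the clause headed by 'told'; c-commands the reflexive within its binding domain — allowed (Principle A).
— Anna's mentor: subject of the clause headed by 'trusted'; does not c-command the reflexive — cannot bind it (Principle A).
— Irene: possessor inside the subject DP of the matrix clause; does not c-command the reflexive — cannot bind it (Principle A).

Aisha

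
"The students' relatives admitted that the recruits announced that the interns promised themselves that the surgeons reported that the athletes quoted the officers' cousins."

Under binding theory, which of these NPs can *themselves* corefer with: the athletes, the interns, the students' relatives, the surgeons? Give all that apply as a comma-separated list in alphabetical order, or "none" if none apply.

*themselves* is a reflexive; Principle A requires it to be bound within its binding domain — the clause headed by 'promised'.
— the athletes: subject of the clause headed by 'quoted'; does not c-command the reflexive — cannot bind it (Principle A).
— the interns: subject of the clause headed by 'promised'; c-commands the reflexive within its binding domain — allowed (Principle A).
— the students' relatives: subject of the matrix clause; c-commands the reflexive but lies outside its binding domain — cannot bind it (Principle A).
— the surgeons: subject of the clause headed by 'reported'; does not c-command the reflexive — cannot bind it (Principle A).

the interns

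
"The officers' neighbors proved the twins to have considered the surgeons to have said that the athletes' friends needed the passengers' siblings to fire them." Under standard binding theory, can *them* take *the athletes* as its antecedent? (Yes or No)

*them* is a pronoun; Principle B requires it to be free in its binding domain — the clause headed by 'fire'.
— the athletes: possessor inside the subject DP of the clause headed by 'needed'; does not c-command the pronoun — Principle B does not apply; allowed.

Yes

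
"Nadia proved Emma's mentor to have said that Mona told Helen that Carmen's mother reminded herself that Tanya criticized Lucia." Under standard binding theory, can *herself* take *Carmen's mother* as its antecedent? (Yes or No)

Yes

*herself* is a reflexive; Principle A requires it to be bound within its binding domain — the clause headed by 'reminded'.
— Carmen's mother: subject of the clause headed by 'reminded'; c-commands the reflexive within its binding domain — allowed (Principle A).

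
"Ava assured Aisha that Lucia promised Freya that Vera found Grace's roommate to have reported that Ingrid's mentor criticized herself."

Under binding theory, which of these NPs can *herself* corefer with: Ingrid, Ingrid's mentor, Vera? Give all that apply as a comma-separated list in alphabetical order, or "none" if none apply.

Ingrid's mentor

*herself* is a reflexive; Principle A requires it to be bound within its binding domain — the clause headed by 'criticized'.
— Ingrid: possessor inside the subject DP of the clause headed by 'criticized'; does not c-command the reflexive — cannot bind it (Principle A).
— Ingrid's mentor: subject of the clause headed by 'criticized'; c-commands the reflexive within its binding domain — allowed (Principle A).
— Vera: subject of the clause headed by 'found'; c-commands the reflexive but lies outside its binding domain — cannot bind it (Principle A).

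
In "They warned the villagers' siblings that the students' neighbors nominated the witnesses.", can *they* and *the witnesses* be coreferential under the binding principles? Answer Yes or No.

No

*the witnesses* is an R-expression; Principle C requires it to be free (not bound by any c-commanding expression).
— they: subject of the matrix clause; the pronoun c-commands the R-expression — coreference blocked (Principle C).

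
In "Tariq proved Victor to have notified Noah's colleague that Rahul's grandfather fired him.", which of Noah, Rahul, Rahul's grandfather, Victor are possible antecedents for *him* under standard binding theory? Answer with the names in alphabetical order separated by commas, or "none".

*him* is a pronoun; Principle B requires it to be free in its binding domain — the clause headed by 'fired'.
— Noah: possessor inside the object DP of the clause headed by 'notified'; does not c-command the pronoun — Principle B does not apply; allowed.
— Rahul: possessor inside the subject DP of the clause headed by 'fired'; does not c-command the pronoun — Principle B does not apply; allowed.
— Rahul's grandfather: subject of the clause headed by 'fired'; c-commands the pronoun within its binding domain — blocked (Principle B).
— Victor: subject of the clause headed by 'notified'; c-commands the pronoun but lies outside its binding domain — allowed.

Noah, Rahul, Victor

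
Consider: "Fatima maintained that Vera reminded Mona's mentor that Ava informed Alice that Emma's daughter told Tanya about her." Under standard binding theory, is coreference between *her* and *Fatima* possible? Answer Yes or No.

Yes

*Fatima* is an R-expression; Principle C requires it to be free (not bound by any c-commanding expression).
— her: second object of the clause headed by 'told'; the pronoun does not c-command the R-expression — coreference allowed.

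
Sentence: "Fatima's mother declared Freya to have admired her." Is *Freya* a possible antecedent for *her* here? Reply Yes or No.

No

*her* is a pronoun; Principle B requires it to be free in its binding domain — the clause headed by 'admired'.
— Freya: subject of the clause headed by 'admired'; c-commands the pronoun within its binding domain — blocked (Principle B).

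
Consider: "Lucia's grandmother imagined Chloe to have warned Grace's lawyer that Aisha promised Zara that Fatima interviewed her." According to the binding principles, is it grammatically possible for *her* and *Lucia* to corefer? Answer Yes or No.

*her* is a pronoun; Principle B requires it to be free in its binding domain — the clause headed by 'interviewed'.
— Lucia: possessor inside the subject DP of the matrix clause; does not c-command the pronoun — Principle B does not apply; allowed.

Yes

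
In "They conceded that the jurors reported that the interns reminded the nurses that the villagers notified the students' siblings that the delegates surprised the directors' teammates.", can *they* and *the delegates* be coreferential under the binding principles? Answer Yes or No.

*the delegates* is an R-expression; Principle C requires it to be free (not bound by any c-commanding expression).
— they: subject of the matrix clause; the pronoun c-commands the R-expression — coreference blocked (Principle C).

No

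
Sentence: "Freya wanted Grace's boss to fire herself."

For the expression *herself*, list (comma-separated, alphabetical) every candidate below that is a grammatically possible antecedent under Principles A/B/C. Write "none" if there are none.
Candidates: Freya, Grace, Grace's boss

Grace's boss

*herself* is a reflexive; Principle A requires it to be bound within its binding domain — the clause headed by 'fire'.
— Freya: subject of the matrix clause; c-commands the reflexive but lies outside its binding domain — cannot bind it (Principle A).
— Grace: possessor inside the subject DP of the clause headed by 'fire'; does not c-command the reflexive — cannot bind it (Principle A).
— Grace's boss: subject of the clause headed by 'fire'; c-commands the reflexive within its binding domain — allowed (Principle A).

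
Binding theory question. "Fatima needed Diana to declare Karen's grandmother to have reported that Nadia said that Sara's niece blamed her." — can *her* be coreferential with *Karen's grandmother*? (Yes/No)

*her* is a pronoun; Principle B requires it to be free in its binding domain — the clause headed by 'blamed'.
— Karen's grandmother: subject of the clause headed by 'reported'; c-commands the pronoun but lies outside its binding domain — allowed.

Yes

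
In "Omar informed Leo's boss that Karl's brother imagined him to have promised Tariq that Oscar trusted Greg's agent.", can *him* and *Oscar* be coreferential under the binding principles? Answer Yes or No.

No

*Oscar* is an R-expression; Principle C requires it to be free (not bound by any c-commanding expression).
— him: subject of the clause headed by 'promised'; the pronoun c-commands the R-expression — coreference blocked (Principle C).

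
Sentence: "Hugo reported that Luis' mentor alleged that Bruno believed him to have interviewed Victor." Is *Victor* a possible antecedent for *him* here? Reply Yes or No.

No

*him* is a pronoun; Principle B requires it to be free in its binding domain — the clause headed by 'believed'.
— Victor: object of the clause headed by 'interviewed'; is c-commanded by the pronoun; coreference would bind this R-expression — blocked (Principle C).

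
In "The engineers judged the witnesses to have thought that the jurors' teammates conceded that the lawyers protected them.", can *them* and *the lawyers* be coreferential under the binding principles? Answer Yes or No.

No

*the lawyers* is an R-expression; Principle C requires it to be free (not bound by any c-commanding expression).
— them: object of the clause headed by 'protected'; the R-expression locally c-commands the pronoun — coreference blocked (Principle B on the pronoun).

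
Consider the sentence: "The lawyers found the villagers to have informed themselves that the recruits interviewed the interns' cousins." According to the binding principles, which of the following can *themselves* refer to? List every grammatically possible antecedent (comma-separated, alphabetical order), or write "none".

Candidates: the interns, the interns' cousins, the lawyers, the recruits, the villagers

*themselves* is a reflexive; Principle A requires it to be bound within its binding domain — the clause headed by 'informed'.
— the interns: possessor inside the object DP of the clause headed by 'interviewed'; does not c-command the reflexive — cannot bind it (Principle A).
— the interns' cousins: object of the clause headed by 'interviewed'; does not c-command the reflexive — cannot bind it (Principle A).
— the lawyers: subject of the matrix clause; c-commands the reflexive but lies outside its binding domain — cannot bind it (Principle A).
— the recruits: subject of the clause headed by 'interviewed'; does not c-command the reflexive — cannot bind it (Principle A).
— the villagers: subject of the clause headed by 'informed'; c-commands the reflexive within its binding domain — allowed (Principle A).

the villagers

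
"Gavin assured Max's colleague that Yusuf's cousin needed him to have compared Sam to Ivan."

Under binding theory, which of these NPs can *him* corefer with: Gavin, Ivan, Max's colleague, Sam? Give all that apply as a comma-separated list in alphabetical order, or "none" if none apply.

Gavin, Max's colleague

*him* is a pronoun; Principle B requires it to be free in its binding domain — the clause headed by 'needed'.
— Gavin: subject of the matrix clause; c-commands the pronoun but lies outside its binding domain — allowed.
— Ivan: second object of the clause headed by 'compared'; is c-commanded by the pronoun; coreference would bind this R-expression — blocked (Principle C).
— Max's colleague: object of the matrix clause; c-commands the pronoun but lies outside its binding domain — allowed.
— Sam: object of the clause headed by 'compared'; is c-commanded by the pronoun; coreference would bind this R-expression — blocked (Principle C).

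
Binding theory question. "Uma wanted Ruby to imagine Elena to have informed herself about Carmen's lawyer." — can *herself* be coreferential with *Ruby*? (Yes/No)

*herself* is a reflexive; Principle A requires it to be bound within its binding domain — the clause headed by 'informed'.
— Ruby: subject of the clause headed by 'imagine'; c-commands the reflexive but lies outside its binding domain — cannot bind it (Principle A).

No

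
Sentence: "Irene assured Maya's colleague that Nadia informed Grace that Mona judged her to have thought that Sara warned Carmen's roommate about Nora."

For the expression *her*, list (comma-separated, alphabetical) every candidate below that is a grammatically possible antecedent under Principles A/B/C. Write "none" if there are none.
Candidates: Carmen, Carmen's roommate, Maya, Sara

Maya

*her* is a pronoun; Principle B requires it to be free in its binding domain — the clause headed by 'judged'.
— Carmen: possessor inside the object DP of the clause headed by 'warned'; is c-commanded by the pronoun; coreference would bind this R-expression — blocked (Principle C).
— Carmen's roommate: object of the clause headed by 'warned'; is c-commanded by the pronoun; coreference would bind this R-expression — blocked (Principle C).
— Maya: possessor inside the object DP of the matrix clause; does not c-command the pronoun — Principle B does not apply; allowed.
— Sara: subject of the clause headed by 'warned'; is c-commanded by the pronoun; coreference would bind this R-expression — blocked (Principle C).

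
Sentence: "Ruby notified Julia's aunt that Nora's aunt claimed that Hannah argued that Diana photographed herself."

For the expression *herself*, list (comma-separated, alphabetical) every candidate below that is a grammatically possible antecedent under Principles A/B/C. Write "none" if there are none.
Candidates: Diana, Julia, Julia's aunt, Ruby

*herself* is a reflexive; Principle A requires it to be bound within its binding domain — the clause headed by 'photographed'.
— Diana: subject of the clause headed by 'photographed'; c-commands the reflexive within its binding domain — allowed (Principle A).
— Julia: possessor inside the object DP of the matrix clause; does not c-command the reflexive — cannot bind it (Principle A).
— Julia's aunt: object of the matrix clause; c-commands the reflexive but lies outside its binding domain — cannot bind it (Principle A).
— Ruby: subject of the matrix clause; c-commands the reflexive but lies outside its binding domain — cannot bind it (Principle A).

Diana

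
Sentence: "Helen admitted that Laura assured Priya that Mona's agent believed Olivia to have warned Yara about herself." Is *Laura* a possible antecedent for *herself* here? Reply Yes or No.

*herself* is a reflexive; Principle A requires it to be bound within its binding domain — the clause headed by 'warned'.
— Laura: subject of the clause headed by 'assured'; c-commands the reflexive but lies outside its binding domain — cannot bind it (Principle A).

No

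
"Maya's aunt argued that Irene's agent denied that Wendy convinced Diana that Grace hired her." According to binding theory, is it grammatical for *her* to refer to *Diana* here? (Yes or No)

Yes

*Diana* is an R-expression; Principle C requires it to be free (not bound by any c-commanding expression).
— her: object of the clause headed by 'hired'; the pronoun does not c-command the R-expression — coreference allowed.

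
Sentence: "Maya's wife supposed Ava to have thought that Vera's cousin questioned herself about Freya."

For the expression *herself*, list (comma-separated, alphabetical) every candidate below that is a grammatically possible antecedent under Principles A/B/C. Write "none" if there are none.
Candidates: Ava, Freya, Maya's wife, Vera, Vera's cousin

Vera's cousin

*herself* is a reflexive; Principle A requires it to be bound within its binding domain — the clause headed by 'questioned'.
— Ava: subject of the clause headed by 'thought'; c-commands the reflexive but lies outside its binding domain — cannot bind it (Principle A).
— Freya: second object of the clause headed by 'questioned'; does not c-command the reflexive — cannot bind it (Principle A).
— Maya's wife: subject of the matrix clause; c-commands the reflexive but lies outside its binding domain — cannot bind it (Principle A).
— Vera: possessor inside the subject DP of the clause headed by 'questioned'; does not c-command the reflexive — cannot bind it (Principle A).
— Vera's cousin: subject of the clause headed by 'questioned'; c-commands the reflexive within its binding domain — allowed (Principle A).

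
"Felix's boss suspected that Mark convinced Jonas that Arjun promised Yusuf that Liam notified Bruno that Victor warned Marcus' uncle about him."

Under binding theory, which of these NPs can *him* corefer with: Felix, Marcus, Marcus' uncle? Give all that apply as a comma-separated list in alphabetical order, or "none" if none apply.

Felix, Marcus

*him* is a pronoun; Principle B requires it to be free in its binding domain — the clause headed by 'warned'.
— Felix: possessor inside the subject DP of the matrix clause; does not c-command the pronoun — Principle B does not apply; allowed.
— Marcus: possessor inside the object DP of the clause headed by 'warned'; does not c-command the pronoun — Principle B does not apply; allowed.
— Marcus' uncle: object of the clause headed by 'warned'; c-commands the pronoun within its binding domain — blocked (Principle B).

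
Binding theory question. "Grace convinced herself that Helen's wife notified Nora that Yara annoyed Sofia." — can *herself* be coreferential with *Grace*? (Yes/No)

*herself* is a reflexive; Principle A requires it to be bound within its binding domain — the matrix clause.
— Grace: subject of the matrix clause; c-commands the reflexive within its binding domain — allowed (Principle A).

Yes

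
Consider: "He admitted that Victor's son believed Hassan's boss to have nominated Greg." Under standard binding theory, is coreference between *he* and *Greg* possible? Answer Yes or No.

*Greg* is an R-expression; Principle C requires it to be free (not bound by any c-commanding expression).
— he: subject of the matrix clause; the pronoun c-commands the R-expression — coreference blocked (Principle C).

No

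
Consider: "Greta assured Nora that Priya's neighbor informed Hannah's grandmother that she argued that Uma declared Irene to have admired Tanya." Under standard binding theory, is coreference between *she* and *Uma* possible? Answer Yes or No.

*Uma* is an R-expression; Principle C requires it to be free (not bound by any c-commanding expression).
— she: subject of the clause headed by 'argued'; the pronoun c-commands the R-expression — coreference blocked (Principle C).

No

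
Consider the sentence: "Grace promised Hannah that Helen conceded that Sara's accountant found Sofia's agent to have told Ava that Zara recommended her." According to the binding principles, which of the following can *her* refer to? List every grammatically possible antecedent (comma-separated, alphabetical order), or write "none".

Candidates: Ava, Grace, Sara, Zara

Ava, Grace, Sara

*her* is a pronoun; Principle B requires it to be free in its binding domain — the clause headed by 'recommended'.
— Ava: object of the clause headed by 'told'; c-commands the pronoun but lies outside its binding domain — allowed.
— Grace: subject of the matrix clause; c-commands the pronoun but lies outside its binding domain — allowed.
— Sara: possessor inside the subject DP of the clause headed by 'found'; does not c-command the pronoun — Principle B does not apply; allowed.
— Zara: subject of the clause headed by 'recommended'; c-commands the pronoun within its binding domain — blocked (Principle B).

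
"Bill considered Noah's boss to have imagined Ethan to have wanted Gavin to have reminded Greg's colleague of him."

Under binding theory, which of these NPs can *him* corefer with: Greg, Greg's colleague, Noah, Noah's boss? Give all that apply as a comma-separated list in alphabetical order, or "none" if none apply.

Greg, Noah, Noah's boss

*him* is a pronoun; Principle B requires it to be free in its binding domain — the clause headed by 'reminded'.
— Greg: possessor inside the object DP of the clause headed by 'reminded'; does not c-command the pronoun — Principle B does not apply; allowed.
— Greg's colleague: object of the clause headed by 'reminded'; c-commands the pronoun within its binding domain — blocked (Principle B).
— Noah: possessor inside the subject DP of the clause headed by 'imagined'; does not c-command the pronoun — Principle B does not apply; allowed.
— Noah's boss: subject of the clause headed by 'imagined'; c-commands the pronoun but lies outside its binding domain — allowed.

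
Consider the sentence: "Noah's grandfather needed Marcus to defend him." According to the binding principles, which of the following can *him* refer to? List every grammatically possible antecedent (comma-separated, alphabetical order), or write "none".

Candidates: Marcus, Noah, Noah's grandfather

*him* is a pronoun; Principle B requires it to be free in its binding domain — the clause headed by 'defend'.
— Marcus: subject of the clause headed by 'defend'; c-commands the pronoun within its binding domain — blocked (Principle B).
— Noah: possessor inside the subject DP of the matrix clause; does not c-command the pronoun — Principle B does not apply; allowed.
— Noah's grandfather: subject of the matrix clause; c-commands the pronoun but lies outside its binding domain — allowed.

Noah, Noah's grandfather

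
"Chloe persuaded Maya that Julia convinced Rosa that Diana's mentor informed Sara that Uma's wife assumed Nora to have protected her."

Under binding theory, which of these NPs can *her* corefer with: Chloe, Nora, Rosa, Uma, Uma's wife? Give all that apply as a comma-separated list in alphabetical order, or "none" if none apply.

Chloe, Rosa, Uma, Uma's wife

*her* is a pronoun; Principle B requires it to be free in its binding domain — the clause headed by 'protected'.
— Chloe: subject of the matrix clause; c-commands the pronoun but lies outside its binding domain — allowed.
— Nora: subject of the clause headed by 'protected'; c-commands the pronoun within its binding domain — blocked (Principle B).
— Rosa: object of the clause headed by 'convinced'; c-commands the pronoun but lies outside its binding domain — allowed.
— Uma: possessor inside the subject DP of the clause headed by 'assumed'; does not c-command the pronoun — Principle B does not apply; allowed.
— Uma's wife: subject of the clause headed by 'assumed'; c-commands the pronoun but lies outside its binding domain — allowed.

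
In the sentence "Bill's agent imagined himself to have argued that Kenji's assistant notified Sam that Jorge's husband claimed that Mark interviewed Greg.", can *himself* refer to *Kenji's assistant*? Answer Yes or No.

No

*himself* is a reflexive; Principle A requires it to be bound within its binding domain — the matrix clause.
— Kenji's assistant: subject of the clause headed by 'notified'; does not c-command the reflexive — cannot bind it (Principle A).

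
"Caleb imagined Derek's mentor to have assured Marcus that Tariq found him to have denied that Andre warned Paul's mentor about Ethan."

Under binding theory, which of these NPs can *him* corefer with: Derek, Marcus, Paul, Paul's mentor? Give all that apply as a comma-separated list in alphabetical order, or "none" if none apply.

Derek, Marcus

*him* is a pronoun; Principle B requires it to be free in its binding domain — the clause headed by 'found'.
— Derek: possessor inside the subject DP of the clause headed by 'assured'; does not c-command the pronoun — Principle B does not apply; allowed.
— Marcus: object of the clause headed by 'assured'; c-commands the pronoun but lies outside its binding domain — allowed.
— Paul: possessor inside the object DP of the clause headed by 'warned'; is c-commanded by the pronoun; coreference would bind this R-expression — blocked (Principle C).
— Paul's mentor: object of the clause headed by 'warned'; is c-commanded by the pronoun; coreference would bind this R-expression — blocked (Principle C).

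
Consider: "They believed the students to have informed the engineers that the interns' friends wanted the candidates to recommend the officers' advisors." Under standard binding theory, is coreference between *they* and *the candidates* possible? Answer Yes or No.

No

*the candidates* is an R-expression; Principle C requires it to be free (not bound by any c-commanding expression).
— they: subject of the matrix clause; the pronoun c-commands the R-expression — coreference blocked (Principle C).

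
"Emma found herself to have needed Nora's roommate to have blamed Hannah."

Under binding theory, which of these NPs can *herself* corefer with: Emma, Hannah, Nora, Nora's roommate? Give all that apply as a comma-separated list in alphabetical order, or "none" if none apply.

*herself* is a reflexive; Principle A requires it to be bound within its binding domain — the matrix clause.
— Emma: subject of the matrix clause; c-commands the reflexive within its binding domain — allowed (Principle A).
— Hannah: object of the clause headed by 'blamed'; does not c-command the reflexive — cannot bind it (Principle A).
— Nora: possessor inside the subject DP of the clause headed by 'blamed'; does not c-command the reflexive — cannot bind it (Principle A).
— Nora's roommate: subject of the clause headed by 'blamed'; does not c-command the reflexive — cannot bind it (Principle A).

Emma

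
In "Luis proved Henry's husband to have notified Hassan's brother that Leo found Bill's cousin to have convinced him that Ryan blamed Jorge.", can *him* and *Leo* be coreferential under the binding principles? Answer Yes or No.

*Leo* is an R-expression; Principle C requires it to be free (not bound by any c-commanding expression).
— him: object of the clause headed by 'convinced'; the pronoun does not c-command the R-expression — coreference allowed.

Yes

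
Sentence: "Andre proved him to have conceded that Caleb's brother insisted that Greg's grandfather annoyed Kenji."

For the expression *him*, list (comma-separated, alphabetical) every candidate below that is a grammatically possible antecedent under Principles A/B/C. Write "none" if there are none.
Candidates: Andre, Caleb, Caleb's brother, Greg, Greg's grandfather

none

*him* is a pronoun; Principle B requires it to be free in its binding domain — the matrix clause.
— Andre: subject of the matrix clause; c-commands the pronoun within its binding domain — blocked (Principle B).
— Caleb: possessor inside the subject DP of the clause headed by 'insisted'; is c-commanded by the pronoun; coreference would bind this R-expression — blocked (Principle C).
— Caleb's brother: subject of the clause headed by 'insisted'; is c-commanded by the pronoun; coreference would bind this R-expression — blocked (Principle C).
— Greg: possessor inside the subject DP of the clause headed by 'annoyed'; is c-commanded by the pronoun; coreference would bind this R-expression — blocked (Principle C).
— Greg's grandfather: subject of the clause headed by 'annoyed'; is c-commanded by the pronoun; coreference would bind this R-expression — blocked (Principle C).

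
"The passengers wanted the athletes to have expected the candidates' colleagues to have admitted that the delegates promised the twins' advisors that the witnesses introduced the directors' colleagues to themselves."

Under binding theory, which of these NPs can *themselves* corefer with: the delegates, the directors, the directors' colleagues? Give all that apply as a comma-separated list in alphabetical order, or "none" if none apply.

the directors' colleagues

*themselves* is a reflexive; Principle A requires it to be bound within its binding domain — the clause headed by 'introduced'.
— the delegates: subject of the clause headed by 'promised'; c-commands the reflexive but lies outside its binding domain — cannot bind it (Principle A).
— the directors: possessor inside the object DP of the clause headed by 'introduced'; does not c-command the reflexive — cannot bind it (Principle A).
— the directors' colleagues: object of the clause headed by 'introduced'; c-commands the reflexive within its binding domain — allowed (Principle A).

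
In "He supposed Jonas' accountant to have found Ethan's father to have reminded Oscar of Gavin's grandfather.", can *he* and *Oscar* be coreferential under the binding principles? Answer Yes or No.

*Oscar* is an R-expression; Principle C requires it to be free (not bound by any c-commanding expression).
— he: subject of the matrix clause; the pronoun c-commands the R-expression — coreference blocked (Principle C).

No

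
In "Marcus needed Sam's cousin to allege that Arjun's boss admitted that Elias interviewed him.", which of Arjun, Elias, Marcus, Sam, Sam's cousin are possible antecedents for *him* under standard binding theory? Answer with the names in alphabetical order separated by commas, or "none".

*him* is a pronoun; Principle B requires it to be free in its binding domain — the clause headed by 'interviewed'.
— Arjun: possessor inside the subject DP of the clause headed by 'admitted'; does not c-command the pronoun — Principle B does not apply; allowed.
— Elias: subject of the clause headed by 'interviewed'; c-commands the pronoun within its binding domain — blocked (Principle B).
— Marcus: subject of the matrix clause; c-commands the pronoun but lies outside its binding domain — allowed.
— Sam: possessor inside the subject DP of the clause headed by 'allege'; does not c-command the pronoun — Principle B does not apply; allowed.
— Sam's cousin: subject of the clause headed by 'allege'; c-commands the pronoun but lies outside its binding domain — allowed.

Arjun, Marcus, Sam, Sam's cousin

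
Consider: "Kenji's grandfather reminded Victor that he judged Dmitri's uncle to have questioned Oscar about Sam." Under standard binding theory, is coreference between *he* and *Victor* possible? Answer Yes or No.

*Victor* is an R-expression; Principle C requires it to be free (not bound by any c-commanding expression).
— he: subject of the clause headed by 'judged'; the pronoun does not c-command the R-expression — coreference allowed.

Yes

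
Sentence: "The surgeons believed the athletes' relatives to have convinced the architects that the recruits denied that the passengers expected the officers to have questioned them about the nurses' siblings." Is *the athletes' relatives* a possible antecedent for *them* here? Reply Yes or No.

*them* is a pronoun; Principle B requires it to be free in its binding domain — the clause headed by 'questioned'.
— the athletes' relatives: subject of the clause headed by 'convinced'; c-commands the pronoun but lies outside its binding domain — allowed.

Yes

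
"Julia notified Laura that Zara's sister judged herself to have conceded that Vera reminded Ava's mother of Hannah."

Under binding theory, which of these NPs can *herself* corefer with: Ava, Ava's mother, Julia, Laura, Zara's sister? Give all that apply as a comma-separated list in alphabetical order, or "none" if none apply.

Zara's sister

*herself* is a reflexive; Principle A requires it to be bound within its binding domain — the clause headed by 'judged'.
— Ava: possessor inside the object DP of the clause headed by 'reminded'; does not c-command the reflexive — cannot bind it (Principle A).
— Ava's mother: object of the clause headed by 'reminded'; does not c-command the reflexive — cannot bind it (Principle A).
— Julia: subject of the matrix clause; c-commands the reflexive but lies outside its binding domain — cannot bind it (Principle A).
— Laura: object of the matrix clause; c-commands the reflexive but lies outside its binding domain — cannot bind it (Principle A).
— Zara's sister: subject of the clause headed by 'judged'; c-commands the reflexive within its binding domain — allowed (Principle A).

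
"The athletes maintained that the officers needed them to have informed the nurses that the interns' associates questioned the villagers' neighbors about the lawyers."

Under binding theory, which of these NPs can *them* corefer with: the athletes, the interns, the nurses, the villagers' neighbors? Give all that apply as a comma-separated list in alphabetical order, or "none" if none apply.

*them* is a pronoun; Principle B requires it to be free in its binding domain — the clause headed by 'needed'.
— the athletes: subject of the matrix clause; c-commands the pronoun but lies outside its binding domain — allowed.
— the interns: possessor inside the subject DP of the clause headed by 'questioned'; is c-commanded by the pronoun; coreference would bind this R-expression — blocked (Principle C).
— the nurses: object of the clause headed by 'informed'; is c-commanded by the pronoun; coreference would bind this R-expression — blocked (Principle C).
— the villagers' neighbors: object of the clause headed by 'questioned'; is c-commanded by the pronoun; coreference would bind this R-expression — blocked (Principle C).

the athletes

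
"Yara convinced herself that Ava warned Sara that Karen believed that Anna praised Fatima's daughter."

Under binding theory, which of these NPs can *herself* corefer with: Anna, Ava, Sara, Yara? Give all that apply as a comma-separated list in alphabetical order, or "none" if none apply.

*herself* is a reflexive; Principle A requires it to be bound within its binding domain — the matrix clause.
— Anna: subject of the clause headed by 'praised'; does not c-command the reflexive — cannot bind it (Principle A).
— Ava: subject of the clause headed by 'warned'; does not c-command the reflexive — cannot bind it (Principle A).
— Sara: object of the clause headed by 'warned'; does not c-command the reflexive — cannot bind it (Principle A).
— Yara: subject of the matrix clause; c-commands the reflexive within its binding domain — allowed (Principle A).

Yara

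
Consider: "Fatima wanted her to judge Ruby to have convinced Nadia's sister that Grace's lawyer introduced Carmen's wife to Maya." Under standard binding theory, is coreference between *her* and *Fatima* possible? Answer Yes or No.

*Fatima* is an R-expression; Principle C requires it to be free (not bound by any c-commanding expression).
— her: subject of the clause headed by 'judge'; the R-expression locally c-commands the pronoun — coreference blocked (Principle B on the pronoun).

No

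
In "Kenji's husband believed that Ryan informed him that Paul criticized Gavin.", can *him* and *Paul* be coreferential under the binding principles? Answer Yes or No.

No

*Paul* is an R-expression; Principle C requires it to be free (not bound by any c-commanding expression).
— him: object of the clause headed by 'informed'; the pronoun c-commands the R-expression — coreference blocked (Principle C).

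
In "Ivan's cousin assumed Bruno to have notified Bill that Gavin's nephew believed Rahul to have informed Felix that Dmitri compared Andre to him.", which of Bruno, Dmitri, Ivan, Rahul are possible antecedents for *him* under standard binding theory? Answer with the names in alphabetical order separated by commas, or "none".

Bruno, Ivan, Rahul

*him* is a pronoun; Principle B requires it to be free in its binding domain — the clause headed by 'compared'.
— Bruno: subject of the clause headed by 'notified'; c-commands the pronoun but lies outside its binding domain — allowed.
— Dmitri: subject of the clause headed by 'compared'; c-commands the pronoun within its binding domain — blocked (Principle B).
— Ivan: possessor inside the subject DP of the matrix clause; does not c-command the pronoun — Principle B does not apply; allowed.
— Rahul: subject of the clause headed by 'informed'; c-commands the pronoun but lies outside its binding domain — allowed.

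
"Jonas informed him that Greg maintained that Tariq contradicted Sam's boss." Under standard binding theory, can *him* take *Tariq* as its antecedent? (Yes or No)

*him* is a pronoun; Principle B requires it to be free in its binding domain — the matrix clause.
— Tariq: subject of the clause headed by 'contradicted'; is c-commanded by the pronoun; coreference would bind this R-expression — blocked (Principle C).

No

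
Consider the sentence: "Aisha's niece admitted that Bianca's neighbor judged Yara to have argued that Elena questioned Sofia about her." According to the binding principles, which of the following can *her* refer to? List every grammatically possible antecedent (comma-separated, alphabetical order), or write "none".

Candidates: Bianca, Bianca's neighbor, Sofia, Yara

Bianca, Bianca's neighbor, Yara

*her* is a pronoun; Principle B requires it to be free in its binding domain — the clause headed by 'questioned'.
— Bianca: possessor inside the subject DP of the clause headed by 'judged'; does not c-command the pronoun — Principle B does not apply; allowed.
— Bianca's neighbor: subject of the clause headed by 'judged'; c-commands the pronoun but lies outside its binding domain — allowed.
— Sofia: object of the clause headed by 'questioned'; c-commands the pronoun within its binding domain — blocked (Principle B).
— Yara: subject of the clause headed by 'argued'; c-commands the pronoun but lies outside its binding domain — allowed.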